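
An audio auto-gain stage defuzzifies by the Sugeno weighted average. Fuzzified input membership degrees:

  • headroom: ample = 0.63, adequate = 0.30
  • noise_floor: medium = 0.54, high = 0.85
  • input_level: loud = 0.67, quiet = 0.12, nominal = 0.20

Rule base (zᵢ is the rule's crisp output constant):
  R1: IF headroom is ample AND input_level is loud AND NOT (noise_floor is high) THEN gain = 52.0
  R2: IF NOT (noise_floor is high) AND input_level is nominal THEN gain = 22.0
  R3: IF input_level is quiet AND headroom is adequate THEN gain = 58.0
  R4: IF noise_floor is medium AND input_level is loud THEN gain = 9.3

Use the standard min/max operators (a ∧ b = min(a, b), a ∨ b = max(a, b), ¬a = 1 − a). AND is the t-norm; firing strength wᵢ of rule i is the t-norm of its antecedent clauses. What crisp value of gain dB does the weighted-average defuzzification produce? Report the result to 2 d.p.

R1 (z=52.0): ample=0.63, loud=0.67, ¬high=1−0.85=0.15; AND[min(a, b)] → w = 0.15
R2 (z=22.0): ¬high=1−0.85=0.15, nominal=0.20; AND[min(a, b)] → w = 0.15
R3 (z=58.0): quiet=0.12, adequate=0.30; AND[min(a, b)] → w = 0.12
R4 (z=9.3): medium=0.54, loud=0.67; AND[min(a, b)] → w = 0.54
Weighted average = (0.15·52.0 + 0.15·22.0 + 0.12·58.0 + 0.54·9.3) / (0.15 + 0.15 + 0.12 + 0.54)
  = 23.0820 / 0.9600 = 24.04

24.04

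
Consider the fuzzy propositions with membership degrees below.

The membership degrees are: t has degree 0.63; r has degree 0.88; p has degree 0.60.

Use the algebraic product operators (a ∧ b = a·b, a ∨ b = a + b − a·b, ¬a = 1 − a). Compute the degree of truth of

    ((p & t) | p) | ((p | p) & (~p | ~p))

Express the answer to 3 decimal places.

p & t = a·b on (0.6000, 0.6300) = 0.3780
(p & t) | p = a + b − a·b on (0.3780, 0.6000) = 0.7512
p | p = a + b − a·b on (0.6000, 0.6000) = 0.8400
~p = 1 − 0.6000 = 0.4000
~p = 1 − 0.6000 = 0.4000
~p | ~p = a + b − a·b on (0.4000, 0.4000) = 0.6400
(p | p) & (~p | ~p) = a·b on (0.8400, 0.6400) = 0.5376
((p & t) | p) | ((p | p) & (~p | ~p)) = a + b − a·b on (0.7512, 0.5376) = 0.8850

0.885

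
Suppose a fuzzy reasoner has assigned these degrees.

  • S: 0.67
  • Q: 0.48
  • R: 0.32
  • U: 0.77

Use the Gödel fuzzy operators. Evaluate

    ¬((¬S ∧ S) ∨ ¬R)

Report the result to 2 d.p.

0.32

¬S = 1 − 0.67 = 0.33
¬S ∧ S = min(a, b) on (0.33, 0.67) = 0.33
¬R = 1 − 0.32 = 0.68
(¬S ∧ S) ∨ ¬R = max(a, b) on (0.33, 0.68) = 0.68
¬((¬S ∧ S) ∨ ¬R) = 1 − 0.68 = 0.32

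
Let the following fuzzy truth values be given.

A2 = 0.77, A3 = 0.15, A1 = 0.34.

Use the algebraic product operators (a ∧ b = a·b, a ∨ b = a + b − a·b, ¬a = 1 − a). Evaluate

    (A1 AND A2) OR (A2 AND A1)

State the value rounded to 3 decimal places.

0.455

A1 AND A2 = a·b on (0.3400, 0.7700) = 0.2618
A2 AND A1 = a·b on (0.7700, 0.3400) = 0.2618
(A1 AND A2) OR (A2 AND A1) = a + b − a·b on (0.2618, 0.2618) = 0.4551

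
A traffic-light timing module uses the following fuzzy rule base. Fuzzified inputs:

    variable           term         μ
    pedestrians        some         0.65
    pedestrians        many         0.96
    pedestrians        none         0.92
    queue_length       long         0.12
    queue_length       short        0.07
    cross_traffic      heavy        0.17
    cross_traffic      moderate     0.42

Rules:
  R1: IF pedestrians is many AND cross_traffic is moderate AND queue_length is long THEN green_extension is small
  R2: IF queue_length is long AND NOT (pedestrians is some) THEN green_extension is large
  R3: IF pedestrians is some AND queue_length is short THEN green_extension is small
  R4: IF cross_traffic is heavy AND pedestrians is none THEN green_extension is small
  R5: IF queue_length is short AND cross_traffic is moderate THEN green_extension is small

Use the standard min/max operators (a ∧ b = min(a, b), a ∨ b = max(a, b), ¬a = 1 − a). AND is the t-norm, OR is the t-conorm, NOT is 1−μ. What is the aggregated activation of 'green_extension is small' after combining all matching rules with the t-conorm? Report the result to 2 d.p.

R1: many=0.96, moderate=0.42, long=0.12; AND[min(a, b)] → w = 0.12
R2: long=0.12, ¬some=1−0.65=0.35; AND[min(a, b)] → w = 0.12
R3: some=0.65, short=0.07; AND[min(a, b)] → w = 0.07
R4: heavy=0.17, none=0.92; AND[min(a, b)] → w = 0.17
R5: short=0.07, moderate=0.42; AND[min(a, b)] → w = 0.07
Rules with consequent 'small': {R1, R3, R4, R5} → strengths 0.12, 0.07, 0.17, 0.07
Aggregate via t-conorm [max(a, b)]: 0.17

0.17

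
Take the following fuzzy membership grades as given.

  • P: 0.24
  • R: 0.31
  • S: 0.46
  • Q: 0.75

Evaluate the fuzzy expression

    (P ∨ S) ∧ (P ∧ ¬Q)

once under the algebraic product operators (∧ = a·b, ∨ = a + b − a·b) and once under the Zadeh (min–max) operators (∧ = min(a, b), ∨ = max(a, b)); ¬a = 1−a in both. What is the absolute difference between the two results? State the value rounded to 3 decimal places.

Under algebraic product:
  P ∨ S = a + b − a·b on (0.2400, 0.4600) = 0.5896
  ¬Q = 1 − 0.7500 = 0.2500
  P ∧ ¬Q = a·b on (0.2400, 0.2500) = 0.0600
  (P ∨ S) ∧ (P ∧ ¬Q) = a·b on (0.5896, 0.0600) = 0.0354
  → value = 0.0354
Under Zadeh (min–max):
  P ∨ S = max(a, b) on (0.24, 0.46) = 0.46
  ¬Q = 1 − 0.75 = 0.25
  P ∧ ¬Q = min(a, b) on (0.24, 0.25) = 0.24
  (P ∨ S) ∧ (P ∧ ¬Q) = min(a, b) on (0.46, 0.24) = 0.24
  → value = 0.2400
|0.0354 − 0.2400| = 0.205

0.205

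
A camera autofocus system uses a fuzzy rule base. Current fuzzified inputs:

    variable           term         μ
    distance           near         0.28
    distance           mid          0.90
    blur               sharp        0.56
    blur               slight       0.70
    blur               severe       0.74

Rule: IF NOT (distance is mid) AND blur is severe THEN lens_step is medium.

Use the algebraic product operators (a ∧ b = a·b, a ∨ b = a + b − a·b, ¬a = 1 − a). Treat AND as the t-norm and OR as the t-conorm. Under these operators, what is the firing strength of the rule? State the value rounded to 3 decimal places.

firing strength: ¬mid=1−0.90=0.10, severe=0.74; AND[a·b] → w = 0.0740

0.074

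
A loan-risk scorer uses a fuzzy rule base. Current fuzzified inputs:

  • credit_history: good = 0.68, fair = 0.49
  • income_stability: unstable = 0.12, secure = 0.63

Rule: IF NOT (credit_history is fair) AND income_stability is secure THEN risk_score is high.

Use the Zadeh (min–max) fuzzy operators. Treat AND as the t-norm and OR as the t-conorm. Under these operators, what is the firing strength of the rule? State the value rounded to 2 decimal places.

0.51

firing strength: ¬fair=1−0.49=0.51, secure=0.63; AND[min(a, b)] → w = 0.51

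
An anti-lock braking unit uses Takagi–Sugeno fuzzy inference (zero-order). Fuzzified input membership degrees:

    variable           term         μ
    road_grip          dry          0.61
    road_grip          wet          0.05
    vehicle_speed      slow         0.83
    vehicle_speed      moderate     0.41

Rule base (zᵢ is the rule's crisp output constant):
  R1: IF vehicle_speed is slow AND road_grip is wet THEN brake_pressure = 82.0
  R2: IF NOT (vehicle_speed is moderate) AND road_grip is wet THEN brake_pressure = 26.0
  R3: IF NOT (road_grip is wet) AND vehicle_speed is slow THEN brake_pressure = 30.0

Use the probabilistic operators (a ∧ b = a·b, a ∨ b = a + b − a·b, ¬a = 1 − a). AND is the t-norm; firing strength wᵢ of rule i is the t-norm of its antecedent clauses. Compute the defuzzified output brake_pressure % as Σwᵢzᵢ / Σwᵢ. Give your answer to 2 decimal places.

32.37

R1 (z=82.0): slow=0.83, wet=0.05; AND[a·b] → w = 0.0415
R2 (z=26.0): ¬moderate=1−0.41=0.59, wet=0.05; AND[a·b] → w = 0.0295
R3 (z=30.0): ¬wet=1−0.05=0.95, slow=0.83; AND[a·b] → w = 0.7885
Weighted average = (0.0415·82.0 + 0.0295·26.0 + 0.7885·30.0) / (0.0415 + 0.0295 + 0.7885)
  = 27.8250 / 0.8595 = 32.37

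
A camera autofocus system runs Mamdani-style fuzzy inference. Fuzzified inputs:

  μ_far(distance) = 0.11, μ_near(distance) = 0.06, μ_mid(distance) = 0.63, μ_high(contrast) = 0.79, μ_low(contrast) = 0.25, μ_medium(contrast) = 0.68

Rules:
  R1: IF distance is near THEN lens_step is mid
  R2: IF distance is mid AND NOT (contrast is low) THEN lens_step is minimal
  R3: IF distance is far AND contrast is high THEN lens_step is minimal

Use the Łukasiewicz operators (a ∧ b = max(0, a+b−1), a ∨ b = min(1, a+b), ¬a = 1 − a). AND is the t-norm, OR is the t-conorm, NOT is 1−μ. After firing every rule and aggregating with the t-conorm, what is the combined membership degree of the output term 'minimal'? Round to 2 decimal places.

R1: near=0.06 → w = 0.06
R2: mid=0.63, ¬low=1−0.25=0.75; AND[max(0, a+b−1)] → w = 0.38
R3: far=0.11, high=0.79; AND[max(0, a+b−1)] → w = 0.00
Rules with consequent 'minimal': {R2, R3} → strengths 0.38, 0.00
Aggregate via t-conorm [min(1, a+b)]: 0.38

0.38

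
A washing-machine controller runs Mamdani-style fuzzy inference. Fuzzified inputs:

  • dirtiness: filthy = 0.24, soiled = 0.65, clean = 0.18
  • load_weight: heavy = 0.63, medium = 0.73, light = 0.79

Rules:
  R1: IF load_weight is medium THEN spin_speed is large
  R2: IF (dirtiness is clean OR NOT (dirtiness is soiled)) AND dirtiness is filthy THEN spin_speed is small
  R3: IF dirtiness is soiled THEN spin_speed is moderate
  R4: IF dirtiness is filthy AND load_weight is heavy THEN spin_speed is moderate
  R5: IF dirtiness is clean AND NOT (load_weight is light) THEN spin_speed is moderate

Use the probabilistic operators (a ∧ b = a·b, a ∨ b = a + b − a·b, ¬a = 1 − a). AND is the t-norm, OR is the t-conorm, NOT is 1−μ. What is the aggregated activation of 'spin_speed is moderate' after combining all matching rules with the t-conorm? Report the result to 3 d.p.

R1: medium=0.73 → w = 0.7300
R2: (clean=0.18 OR ¬soiled=1−0.65=0.35) = 0.4670; AND[a·b] with filthy=0.24 → w = 0.1121
R3: soiled=0.65 → w = 0.6500
R4: filthy=0.24, heavy=0.63; AND[a·b] → w = 0.1512
R5: clean=0.18, ¬light=1−0.79=0.21; AND[a·b] → w = 0.0378
Rules with consequent 'moderate': {R3, R4, R5} → strengths 0.6500, 0.1512, 0.0378
Aggregate via t-conorm [a + b − a·b]: 0.7141

0.714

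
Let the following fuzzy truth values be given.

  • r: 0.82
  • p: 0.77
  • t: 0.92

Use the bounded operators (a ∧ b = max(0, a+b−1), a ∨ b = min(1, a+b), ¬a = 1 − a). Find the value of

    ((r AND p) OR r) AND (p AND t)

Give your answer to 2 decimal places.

0.69

r AND p = max(0, a+b−1) on (0.82, 0.77) = 0.59
(r AND p) OR r = min(1, a+b) on (0.59, 0.82) = 1.00
p AND t = max(0, a+b−1) on (0.77, 0.92) = 0.69
((r AND p) OR r) AND (p AND t) = max(0, a+b−1) on (1.00, 0.69) = 0.69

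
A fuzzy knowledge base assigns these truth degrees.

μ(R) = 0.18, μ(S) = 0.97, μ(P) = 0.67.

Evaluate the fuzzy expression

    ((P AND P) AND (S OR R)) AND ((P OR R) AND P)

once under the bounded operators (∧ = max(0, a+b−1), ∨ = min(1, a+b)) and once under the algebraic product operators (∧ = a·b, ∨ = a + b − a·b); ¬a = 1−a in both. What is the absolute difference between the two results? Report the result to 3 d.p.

Under bounded:
  P AND P = max(0, a+b−1) on (0.67, 0.67) = 0.34
  S OR R = min(1, a+b) on (0.97, 0.18) = 1.00
  (P AND P) AND (S OR R) = max(0, a+b−1) on (0.34, 1.00) = 0.34
  P OR R = min(1, a+b) on (0.67, 0.18) = 0.85
  (P OR R) AND P = max(0, a+b−1) on (0.85, 0.67) = 0.52
  ((P AND P) AND (S OR R)) AND ((P OR R) AND P) = max(0, a+b−1) on (0.34, 0.52) = 0.00
  → value = 0.0000
Under algebraic product:
  P AND P = a·b on (0.6700, 0.6700) = 0.4489
  S OR R = a + b − a·b on (0.9700, 0.1800) = 0.9754
  (P AND P) AND (S OR R) = a·b on (0.4489, 0.9754) = 0.4379
  P OR R = a + b − a·b on (0.6700, 0.1800) = 0.7294
  (P OR R) AND P = a·b on (0.7294, 0.6700) = 0.4887
  ((P AND P) AND (S OR R)) AND ((P OR R) AND P) = a·b on (0.4379, 0.4887) = 0.2140
  → value = 0.2140
|0.0000 − 0.2140| = 0.214

0.214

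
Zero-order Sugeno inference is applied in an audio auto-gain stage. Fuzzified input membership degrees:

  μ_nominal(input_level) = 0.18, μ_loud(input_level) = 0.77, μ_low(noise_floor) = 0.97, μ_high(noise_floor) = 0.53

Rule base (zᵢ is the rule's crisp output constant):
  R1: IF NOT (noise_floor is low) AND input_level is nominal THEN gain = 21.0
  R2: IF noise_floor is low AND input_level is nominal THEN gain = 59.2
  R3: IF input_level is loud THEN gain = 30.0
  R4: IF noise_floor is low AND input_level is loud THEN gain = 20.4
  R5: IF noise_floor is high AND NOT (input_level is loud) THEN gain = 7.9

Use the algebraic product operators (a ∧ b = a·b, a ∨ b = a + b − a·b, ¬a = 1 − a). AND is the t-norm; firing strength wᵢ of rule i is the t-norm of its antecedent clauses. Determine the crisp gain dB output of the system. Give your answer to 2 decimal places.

R1 (z=21.0): ¬low=1−0.97=0.03, nominal=0.18; AND[a·b] → w = 0.0054
R2 (z=59.2): low=0.97, nominal=0.18; AND[a·b] → w = 0.1746
R3 (z=30.0): loud=0.77 → w = 0.7700
R4 (z=20.4): low=0.97, loud=0.77; AND[a·b] → w = 0.7469
R5 (z=7.9): high=0.53, ¬loud=1−0.77=0.23; AND[a·b] → w = 0.1219
Weighted average = (0.0054·21.0 + 0.1746·59.2 + 0.7700·30.0 + 0.7469·20.4 + 0.1219·7.9) / (0.0054 + 0.1746 + 0.7700 + 0.7469 + 0.1219)
  = 49.7495 / 1.8188 = 27.35

27.35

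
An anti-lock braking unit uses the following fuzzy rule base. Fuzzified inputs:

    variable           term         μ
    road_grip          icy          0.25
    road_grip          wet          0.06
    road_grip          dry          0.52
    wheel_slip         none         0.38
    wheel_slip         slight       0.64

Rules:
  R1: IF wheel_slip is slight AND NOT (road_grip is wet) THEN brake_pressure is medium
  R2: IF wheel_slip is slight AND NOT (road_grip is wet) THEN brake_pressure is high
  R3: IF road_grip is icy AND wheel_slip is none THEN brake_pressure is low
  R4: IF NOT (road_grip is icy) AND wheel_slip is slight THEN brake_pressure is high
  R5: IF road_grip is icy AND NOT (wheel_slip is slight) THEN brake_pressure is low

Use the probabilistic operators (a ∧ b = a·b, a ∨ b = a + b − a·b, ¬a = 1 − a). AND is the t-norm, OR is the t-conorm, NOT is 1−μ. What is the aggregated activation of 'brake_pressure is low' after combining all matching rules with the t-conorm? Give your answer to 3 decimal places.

0.176

R1: slight=0.64, ¬wet=1−0.06=0.94; AND[a·b] → w = 0.6016
R2: slight=0.64, ¬wet=1−0.06=0.94; AND[a·b] → w = 0.6016
R3: icy=0.25, none=0.38; AND[a·b] → w = 0.0950
R4: ¬icy=1−0.25=0.75, slight=0.64; AND[a·b] → w = 0.4800
R5: icy=0.25, ¬slight=1−0.64=0.36; AND[a·b] → w = 0.0900
Rules with consequent 'low': {R3, R5} → strengths 0.0950, 0.0900
Aggregate via t-conorm [a + b − a·b]: 0.1764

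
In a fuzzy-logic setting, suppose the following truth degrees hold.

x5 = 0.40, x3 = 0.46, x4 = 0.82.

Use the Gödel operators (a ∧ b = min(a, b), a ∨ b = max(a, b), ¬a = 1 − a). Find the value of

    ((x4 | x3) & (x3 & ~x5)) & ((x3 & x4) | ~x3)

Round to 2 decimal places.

0.46

x4 | x3 = max(a, b) on (0.82, 0.46) = 0.82
~x5 = 1 − 0.40 = 0.60
x3 & ~x5 = min(a, b) on (0.46, 0.60) = 0.46
(x4 | x3) & (x3 & ~x5) = min(a, b) on (0.82, 0.46) = 0.46
x3 & x4 = min(a, b) on (0.46, 0.82) = 0.46
~x3 = 1 − 0.46 = 0.54
(x3 & x4) | ~x3 = max(a, b) on (0.46, 0.54) = 0.54
((x4 | x3) & (x3 & ~x5)) & ((x3 & x4) | ~x3) = min(a, b) on (0.46, 0.54) = 0.46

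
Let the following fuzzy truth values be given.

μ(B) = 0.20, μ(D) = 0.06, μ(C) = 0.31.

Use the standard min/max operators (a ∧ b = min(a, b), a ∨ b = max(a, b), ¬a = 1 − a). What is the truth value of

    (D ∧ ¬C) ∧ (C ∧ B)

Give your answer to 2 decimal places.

¬C = 1 − 0.31 = 0.69
D ∧ ¬C = min(a, b) on (0.06, 0.69) = 0.06
C ∧ B = min(a, b) on (0.31, 0.20) = 0.20
(D ∧ ¬C) ∧ (C ∧ B) = min(a, b) on (0.06, 0.20) = 0.06

0.06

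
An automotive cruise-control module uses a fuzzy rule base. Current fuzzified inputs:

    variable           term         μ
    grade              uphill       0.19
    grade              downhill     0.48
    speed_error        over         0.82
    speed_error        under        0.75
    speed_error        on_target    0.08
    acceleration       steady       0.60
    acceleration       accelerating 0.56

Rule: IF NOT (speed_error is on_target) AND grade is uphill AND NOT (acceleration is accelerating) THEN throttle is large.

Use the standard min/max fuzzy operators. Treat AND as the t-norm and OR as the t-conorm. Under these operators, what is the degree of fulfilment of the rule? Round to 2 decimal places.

0.19

firing strength: ¬on_target=1−0.08=0.92, uphill=0.19, ¬accelerating=1−0.56=0.44; AND[min(a, b)] → w = 0.19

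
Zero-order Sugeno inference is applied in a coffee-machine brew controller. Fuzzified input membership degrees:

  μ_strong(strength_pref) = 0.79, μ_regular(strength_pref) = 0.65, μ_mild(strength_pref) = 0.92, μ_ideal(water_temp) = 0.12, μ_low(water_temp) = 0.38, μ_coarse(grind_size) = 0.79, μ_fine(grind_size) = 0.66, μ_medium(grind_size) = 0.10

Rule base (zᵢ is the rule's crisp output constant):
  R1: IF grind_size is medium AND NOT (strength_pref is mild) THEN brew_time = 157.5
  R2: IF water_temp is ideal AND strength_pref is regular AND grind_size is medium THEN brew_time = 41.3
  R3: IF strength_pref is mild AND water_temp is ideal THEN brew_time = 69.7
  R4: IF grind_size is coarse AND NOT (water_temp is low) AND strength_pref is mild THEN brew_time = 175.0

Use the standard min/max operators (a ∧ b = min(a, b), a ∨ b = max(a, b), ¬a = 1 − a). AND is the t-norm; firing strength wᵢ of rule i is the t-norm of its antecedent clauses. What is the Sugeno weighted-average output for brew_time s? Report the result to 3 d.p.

R1 (z=157.5): medium=0.10, ¬mild=1−0.92=0.08; AND[min(a, b)] → w = 0.08
R2 (z=41.3): ideal=0.12, regular=0.65, medium=0.10; AND[min(a, b)] → w = 0.10
R3 (z=69.7): mild=0.92, ideal=0.12; AND[min(a, b)] → w = 0.12
R4 (z=175.0): coarse=0.79, ¬low=1−0.38=0.62, mild=0.92; AND[min(a, b)] → w = 0.62
Weighted average = (0.08·157.5 + 0.10·41.3 + 0.12·69.7 + 0.62·175.0) / (0.08 + 0.10 + 0.12 + 0.62)
  = 133.5940 / 0.9200 = 145.211

145.211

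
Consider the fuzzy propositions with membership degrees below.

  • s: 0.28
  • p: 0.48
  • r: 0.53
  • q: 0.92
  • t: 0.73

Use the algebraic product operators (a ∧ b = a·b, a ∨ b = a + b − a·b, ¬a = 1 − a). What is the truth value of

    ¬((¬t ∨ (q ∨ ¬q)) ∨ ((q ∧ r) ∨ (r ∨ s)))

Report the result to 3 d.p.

0.009

¬t = 1 − 0.7300 = 0.2700
¬q = 1 − 0.9200 = 0.0800
q ∨ ¬q = a + b − a·b on (0.9200, 0.0800) = 0.9264
¬t ∨ (q ∨ ¬q) = a + b − a·b on (0.2700, 0.9264) = 0.9463
q ∧ r = a·b on (0.9200, 0.5300) = 0.4876
r ∨ s = a + b − a·b on (0.5300, 0.2800) = 0.6616
(q ∧ r) ∨ (r ∨ s) = a + b − a·b on (0.4876, 0.6616) = 0.8266
(¬t ∨ (q ∨ ¬q)) ∨ ((q ∧ r) ∨ (r ∨ s)) = a + b − a·b on (0.9463, 0.8266) = 0.9907
¬((¬t ∨ (q ∨ ¬q)) ∨ ((q ∧ r) ∨ (r ∨ s))) = 1 − 0.9907 = 0.0093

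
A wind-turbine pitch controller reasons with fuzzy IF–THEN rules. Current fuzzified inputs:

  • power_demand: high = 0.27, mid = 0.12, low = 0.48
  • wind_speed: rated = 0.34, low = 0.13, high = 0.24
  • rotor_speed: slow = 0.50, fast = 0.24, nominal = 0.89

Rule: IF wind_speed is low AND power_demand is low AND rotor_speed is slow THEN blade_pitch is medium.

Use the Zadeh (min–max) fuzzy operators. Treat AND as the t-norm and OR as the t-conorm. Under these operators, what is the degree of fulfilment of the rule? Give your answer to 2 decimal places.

firing strength: low=0.13, low=0.48, slow=0.50; AND[min(a, b)] → w = 0.13

0.13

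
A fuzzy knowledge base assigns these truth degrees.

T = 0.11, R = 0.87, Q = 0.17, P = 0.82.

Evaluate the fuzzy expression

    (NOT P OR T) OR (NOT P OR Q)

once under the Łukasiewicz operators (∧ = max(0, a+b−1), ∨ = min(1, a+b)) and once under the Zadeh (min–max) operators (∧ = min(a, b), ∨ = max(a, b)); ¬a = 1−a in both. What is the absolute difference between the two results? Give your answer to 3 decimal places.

Under Łukasiewicz:
  NOT P = 1 − 0.82 = 0.18
  NOT P OR T = min(1, a+b) on (0.18, 0.11) = 0.29
  NOT P = 1 − 0.82 = 0.18
  NOT P OR Q = min(1, a+b) on (0.18, 0.17) = 0.35
  (NOT P OR T) OR (NOT P OR Q) = min(1, a+b) on (0.29, 0.35) = 0.64
  → value = 0.6400
Under Zadeh (min–max):
  NOT P = 1 − 0.82 = 0.18
  NOT P OR T = max(a, b) on (0.18, 0.11) = 0.18
  NOT P = 1 − 0.82 = 0.18
  NOT P OR Q = max(a, b) on (0.18, 0.17) = 0.18
  (NOT P OR T) OR (NOT P OR Q) = max(a, b) on (0.18, 0.18) = 0.18
  → value = 0.1800
|0.6400 − 0.1800| = 0.460

0.460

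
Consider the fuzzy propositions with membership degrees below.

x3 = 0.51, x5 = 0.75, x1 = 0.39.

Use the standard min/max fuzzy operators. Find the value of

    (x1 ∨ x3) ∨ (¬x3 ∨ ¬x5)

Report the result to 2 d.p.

0.51

x1 ∨ x3 = max(a, b) on (0.39, 0.51) = 0.51
¬x3 = 1 − 0.51 = 0.49
¬x5 = 1 − 0.75 = 0.25
¬x3 ∨ ¬x5 = max(a, b) on (0.49, 0.25) = 0.49
(x1 ∨ x3) ∨ (¬x3 ∨ ¬x5) = max(a, b) on (0.51, 0.49) = 0.51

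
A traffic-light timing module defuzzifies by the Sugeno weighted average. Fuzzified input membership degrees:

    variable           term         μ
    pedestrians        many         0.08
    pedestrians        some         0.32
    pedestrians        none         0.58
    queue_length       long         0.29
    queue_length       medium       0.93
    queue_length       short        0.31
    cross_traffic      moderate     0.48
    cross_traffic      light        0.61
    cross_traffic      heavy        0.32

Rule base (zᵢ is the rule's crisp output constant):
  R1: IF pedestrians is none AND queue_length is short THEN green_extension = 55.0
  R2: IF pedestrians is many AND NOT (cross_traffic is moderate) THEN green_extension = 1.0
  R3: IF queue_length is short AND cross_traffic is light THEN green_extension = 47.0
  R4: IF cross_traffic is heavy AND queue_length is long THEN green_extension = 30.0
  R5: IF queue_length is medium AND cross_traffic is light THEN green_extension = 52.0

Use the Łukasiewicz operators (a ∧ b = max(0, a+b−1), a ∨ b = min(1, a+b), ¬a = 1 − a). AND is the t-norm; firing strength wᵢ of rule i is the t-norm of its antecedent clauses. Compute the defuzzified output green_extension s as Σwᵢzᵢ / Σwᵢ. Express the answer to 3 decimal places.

R1 (z=55.0): none=0.58, short=0.31; AND[max(0, a+b−1)] → w = 0.00
R2 (z=1.0): many=0.08, ¬moderate=1−0.48=0.52; AND[max(0, a+b−1)] → w = 0.00
R3 (z=47.0): short=0.31, light=0.61; AND[max(0, a+b−1)] → w = 0.00
R4 (z=30.0): heavy=0.32, long=0.29; AND[max(0, a+b−1)] → w = 0.00
R5 (z=52.0): medium=0.93, light=0.61; AND[max(0, a+b−1)] → w = 0.54
Weighted average = (0.00·55.0 + 0.00·1.0 + 0.00·47.0 + 0.00·30.0 + 0.54·52.0) / (0.00 + 0.00 + 0.00 + 0.00 + 0.54)
  = 28.0800 / 0.5400 = 52.000

52.000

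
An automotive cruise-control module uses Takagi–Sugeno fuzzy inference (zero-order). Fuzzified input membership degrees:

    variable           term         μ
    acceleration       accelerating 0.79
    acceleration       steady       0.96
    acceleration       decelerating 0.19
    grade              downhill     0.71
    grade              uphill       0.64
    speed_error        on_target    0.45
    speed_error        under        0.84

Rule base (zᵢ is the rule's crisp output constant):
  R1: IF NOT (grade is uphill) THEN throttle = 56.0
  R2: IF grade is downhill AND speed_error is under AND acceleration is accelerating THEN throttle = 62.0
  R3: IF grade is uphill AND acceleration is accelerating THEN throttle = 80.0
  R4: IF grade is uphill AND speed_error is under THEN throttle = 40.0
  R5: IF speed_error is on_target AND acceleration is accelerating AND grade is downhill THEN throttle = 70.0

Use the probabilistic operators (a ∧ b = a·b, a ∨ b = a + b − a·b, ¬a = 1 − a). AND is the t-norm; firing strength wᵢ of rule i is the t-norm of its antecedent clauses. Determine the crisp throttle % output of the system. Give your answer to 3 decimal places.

60.652

R1 (z=56.0): ¬uphill=1−0.64=0.36 → w = 0.3600
R2 (z=62.0): downhill=0.71, under=0.84, accelerating=0.79; AND[a·b] → w = 0.4712
R3 (z=80.0): uphill=0.64, accelerating=0.79; AND[a·b] → w = 0.5056
R4 (z=40.0): uphill=0.64, under=0.84; AND[a·b] → w = 0.5376
R5 (z=70.0): on_target=0.45, accelerating=0.79, downhill=0.71; AND[a·b] → w = 0.2524
Weighted average = (0.3600·56.0 + 0.4712·62.0 + 0.5056·80.0 + 0.5376·40.0 + 0.2524·70.0) / (0.3600 + 0.4712 + 0.5056 + 0.5376 + 0.2524)
  = 128.9920 / 2.1268 = 60.652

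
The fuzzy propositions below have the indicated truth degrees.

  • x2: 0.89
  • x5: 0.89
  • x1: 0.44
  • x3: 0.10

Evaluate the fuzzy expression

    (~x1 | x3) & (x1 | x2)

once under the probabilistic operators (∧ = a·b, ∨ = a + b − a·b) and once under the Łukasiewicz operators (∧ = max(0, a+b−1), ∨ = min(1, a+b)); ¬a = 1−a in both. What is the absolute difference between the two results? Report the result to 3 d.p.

Under probabilistic:
  ~x1 = 1 − 0.4400 = 0.5600
  ~x1 | x3 = a + b − a·b on (0.5600, 0.1000) = 0.6040
  x1 | x2 = a + b − a·b on (0.4400, 0.8900) = 0.9384
  (~x1 | x3) & (x1 | x2) = a·b on (0.6040, 0.9384) = 0.5668
  → value = 0.5668
Under Łukasiewicz:
  ~x1 = 1 − 0.44 = 0.56
  ~x1 | x3 = min(1, a+b) on (0.56, 0.10) = 0.66
  x1 | x2 = min(1, a+b) on (0.44, 0.89) = 1.00
  (~x1 | x3) & (x1 | x2) = max(0, a+b−1) on (0.66, 1.00) = 0.66
  → value = 0.6600
|0.5668 − 0.6600| = 0.093

0.093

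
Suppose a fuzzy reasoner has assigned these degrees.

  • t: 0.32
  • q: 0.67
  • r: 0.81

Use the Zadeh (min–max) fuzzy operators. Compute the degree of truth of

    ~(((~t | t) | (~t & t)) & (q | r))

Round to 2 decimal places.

0.32

~t = 1 − 0.32 = 0.68
~t | t = max(a, b) on (0.68, 0.32) = 0.68
~t = 1 − 0.32 = 0.68
~t & t = min(a, b) on (0.68, 0.32) = 0.32
(~t | t) | (~t & t) = max(a, b) on (0.68, 0.32) = 0.68
q | r = max(a, b) on (0.67, 0.81) = 0.81
((~t | t) | (~t & t)) & (q | r) = min(a, b) on (0.68, 0.81) = 0.68
~(((~t | t) | (~t & t)) & (q | r)) = 1 − 0.68 = 0.32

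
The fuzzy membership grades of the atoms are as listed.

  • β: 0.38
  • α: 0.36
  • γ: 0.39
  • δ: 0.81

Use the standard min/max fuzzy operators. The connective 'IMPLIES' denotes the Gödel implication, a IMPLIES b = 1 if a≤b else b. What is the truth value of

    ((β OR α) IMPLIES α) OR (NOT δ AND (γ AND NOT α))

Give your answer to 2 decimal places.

β OR α = max(a, b) on (0.38, 0.36) = 0.38
(β OR α) IMPLIES α  [Gödel: 1 if a≤b else b] with a=0.38, b=0.36 → 0.36
NOT δ = 1 − 0.81 = 0.19
NOT α = 1 − 0.36 = 0.64
γ AND NOT α = min(a, b) on (0.39, 0.64) = 0.39
NOT δ AND (γ AND NOT α) = min(a, b) on (0.19, 0.39) = 0.19
((β OR α) IMPLIES α) OR (NOT δ AND (γ AND NOT α)) = max(a, b) on (0.36, 0.19) = 0.36

0.36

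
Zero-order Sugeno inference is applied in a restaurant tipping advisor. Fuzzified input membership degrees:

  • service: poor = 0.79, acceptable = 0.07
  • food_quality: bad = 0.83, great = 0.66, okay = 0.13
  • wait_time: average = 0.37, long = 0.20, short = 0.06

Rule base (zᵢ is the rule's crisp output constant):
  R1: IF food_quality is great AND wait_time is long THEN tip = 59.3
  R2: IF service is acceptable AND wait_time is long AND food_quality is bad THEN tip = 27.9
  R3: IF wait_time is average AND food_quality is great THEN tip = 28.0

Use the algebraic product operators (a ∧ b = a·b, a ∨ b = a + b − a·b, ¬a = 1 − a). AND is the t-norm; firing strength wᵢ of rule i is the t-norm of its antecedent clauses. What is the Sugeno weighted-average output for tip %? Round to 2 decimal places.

38.65

R1 (z=59.3): great=0.66, long=0.20; AND[a·b] → w = 0.1320
R2 (z=27.9): acceptable=0.07, long=0.20, bad=0.83; AND[a·b] → w = 0.0116
R3 (z=28.0): average=0.37, great=0.66; AND[a·b] → w = 0.2442
Weighted average = (0.1320·59.3 + 0.0116·27.9 + 0.2442·28.0) / (0.1320 + 0.0116 + 0.2442)
  = 14.9894 / 0.3878 = 38.65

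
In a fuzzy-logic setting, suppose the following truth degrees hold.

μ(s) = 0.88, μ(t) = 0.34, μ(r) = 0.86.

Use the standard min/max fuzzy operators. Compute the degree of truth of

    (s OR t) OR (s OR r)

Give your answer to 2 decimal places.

s OR t = max(a, b) on (0.88, 0.34) = 0.88
s OR r = max(a, b) on (0.88, 0.86) = 0.88
(s OR t) OR (s OR r) = max(a, b) on (0.88, 0.88) = 0.88

0.88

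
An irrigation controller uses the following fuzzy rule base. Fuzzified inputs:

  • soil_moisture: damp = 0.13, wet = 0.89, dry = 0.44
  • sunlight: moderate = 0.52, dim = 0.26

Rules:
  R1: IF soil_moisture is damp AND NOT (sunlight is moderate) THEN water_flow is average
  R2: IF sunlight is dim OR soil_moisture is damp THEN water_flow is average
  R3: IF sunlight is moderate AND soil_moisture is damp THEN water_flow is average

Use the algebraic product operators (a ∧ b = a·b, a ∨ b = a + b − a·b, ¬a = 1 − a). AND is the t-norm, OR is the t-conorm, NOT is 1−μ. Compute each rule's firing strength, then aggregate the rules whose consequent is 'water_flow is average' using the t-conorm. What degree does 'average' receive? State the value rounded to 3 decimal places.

0.437

R1: damp=0.13, ¬moderate=1−0.52=0.48; AND[a·b] → w = 0.0624
R2: dim=0.26, damp=0.13; OR[a + b − a·b] → w = 0.3562
R3: moderate=0.52, damp=0.13; AND[a·b] → w = 0.0676
Rules with consequent 'average': {R1, R2, R3} → strengths 0.0624, 0.3562, 0.0676
Aggregate via t-conorm [a + b − a·b]: 0.4372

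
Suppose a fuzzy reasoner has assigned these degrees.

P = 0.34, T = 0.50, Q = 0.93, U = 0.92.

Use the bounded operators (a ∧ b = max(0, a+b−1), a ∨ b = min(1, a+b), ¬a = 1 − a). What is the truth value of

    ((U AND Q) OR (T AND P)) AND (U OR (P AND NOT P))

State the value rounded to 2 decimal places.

U AND Q = max(0, a+b−1) on (0.92, 0.93) = 0.85
T AND P = max(0, a+b−1) on (0.50, 0.34) = 0.00
(U AND Q) OR (T AND P) = min(1, a+b) on (0.85, 0.00) = 0.85
NOT P = 1 − 0.34 = 0.66
P AND NOT P = max(0, a+b−1) on (0.34, 0.66) = 0.00
U OR (P AND NOT P) = min(1, a+b) on (0.92, 0.00) = 0.92
((U AND Q) OR (T AND P)) AND (U OR (P AND NOT P)) = max(0, a+b−1) on (0.85, 0.92) = 0.77

0.77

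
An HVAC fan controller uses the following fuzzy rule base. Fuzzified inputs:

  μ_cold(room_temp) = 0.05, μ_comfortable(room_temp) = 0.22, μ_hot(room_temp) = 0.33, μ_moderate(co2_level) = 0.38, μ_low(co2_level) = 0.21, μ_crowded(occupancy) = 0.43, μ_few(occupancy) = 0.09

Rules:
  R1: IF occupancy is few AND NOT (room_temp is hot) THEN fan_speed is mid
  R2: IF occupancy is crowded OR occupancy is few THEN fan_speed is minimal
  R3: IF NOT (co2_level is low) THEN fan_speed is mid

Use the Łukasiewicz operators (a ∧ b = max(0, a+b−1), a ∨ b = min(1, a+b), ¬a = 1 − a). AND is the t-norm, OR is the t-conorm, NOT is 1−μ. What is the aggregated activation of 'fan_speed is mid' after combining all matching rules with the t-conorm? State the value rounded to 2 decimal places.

0.79

R1: few=0.09, ¬hot=1−0.33=0.67; AND[max(0, a+b−1)] → w = 0.00
R2: crowded=0.43, few=0.09; OR[min(1, a+b)] → w = 0.52
R3: ¬low=1−0.21=0.79 → w = 0.79
Rules with consequent 'mid': {R1, R3} → strengths 0.00, 0.79
Aggregate via t-conorm [min(1, a+b)]: 0.79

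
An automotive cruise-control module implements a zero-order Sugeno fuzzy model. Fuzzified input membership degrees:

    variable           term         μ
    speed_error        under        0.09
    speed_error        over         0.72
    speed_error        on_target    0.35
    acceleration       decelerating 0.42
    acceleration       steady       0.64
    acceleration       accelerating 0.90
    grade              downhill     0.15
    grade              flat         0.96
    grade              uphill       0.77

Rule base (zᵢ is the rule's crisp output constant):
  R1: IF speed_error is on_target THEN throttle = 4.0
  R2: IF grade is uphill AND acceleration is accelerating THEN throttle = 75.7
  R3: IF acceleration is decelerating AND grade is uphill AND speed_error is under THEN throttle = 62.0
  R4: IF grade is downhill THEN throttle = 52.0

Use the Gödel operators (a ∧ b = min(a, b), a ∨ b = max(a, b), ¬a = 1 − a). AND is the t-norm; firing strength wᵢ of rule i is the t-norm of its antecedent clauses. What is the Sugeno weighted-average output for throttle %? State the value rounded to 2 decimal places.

53.73

R1 (z=4.0): on_target=0.35 → w = 0.35
R2 (z=75.7): uphill=0.77, accelerating=0.90; AND[min(a, b)] → w = 0.77
R3 (z=62.0): decelerating=0.42, uphill=0.77, under=0.09; AND[min(a, b)] → w = 0.09
R4 (z=52.0): downhill=0.15 → w = 0.15
Weighted average = (0.35·4.0 + 0.77·75.7 + 0.09·62.0 + 0.15·52.0) / (0.35 + 0.77 + 0.09 + 0.15)
  = 73.0690 / 1.3600 = 53.73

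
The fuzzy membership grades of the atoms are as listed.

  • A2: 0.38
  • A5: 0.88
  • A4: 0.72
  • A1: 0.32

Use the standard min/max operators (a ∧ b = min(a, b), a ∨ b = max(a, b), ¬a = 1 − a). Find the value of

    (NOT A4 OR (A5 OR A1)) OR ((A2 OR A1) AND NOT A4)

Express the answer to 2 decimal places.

0.88

NOT A4 = 1 − 0.72 = 0.28
A5 OR A1 = max(a, b) on (0.88, 0.32) = 0.88
NOT A4 OR (A5 OR A1) = max(a, b) on (0.28, 0.88) = 0.88
A2 OR A1 = max(a, b) on (0.38, 0.32) = 0.38
NOT A4 = 1 − 0.72 = 0.28
(A2 OR A1) AND NOT A4 = min(a, b) on (0.38, 0.28) = 0.28
(NOT A4 OR (A5 OR A1)) OR ((A2 OR A1) AND NOT A4) = max(a, b) on (0.88, 0.28) = 0.88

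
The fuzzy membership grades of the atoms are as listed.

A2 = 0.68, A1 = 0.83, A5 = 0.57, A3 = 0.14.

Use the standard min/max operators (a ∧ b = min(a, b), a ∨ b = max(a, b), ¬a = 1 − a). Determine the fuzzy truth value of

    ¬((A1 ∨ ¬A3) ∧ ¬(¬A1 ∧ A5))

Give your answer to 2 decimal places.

¬A3 = 1 − 0.14 = 0.86
A1 ∨ ¬A3 = max(a, b) on (0.83, 0.86) = 0.86
¬A1 = 1 − 0.83 = 0.17
¬A1 ∧ A5 = min(a, b) on (0.17, 0.57) = 0.17
¬(¬A1 ∧ A5) = 1 − 0.17 = 0.83
(A1 ∨ ¬A3) ∧ ¬(¬A1 ∧ A5) = min(a, b) on (0.86, 0.83) = 0.83
¬((A1 ∨ ¬A3) ∧ ¬(¬A1 ∧ A5)) = 1 − 0.83 = 0.17

0.17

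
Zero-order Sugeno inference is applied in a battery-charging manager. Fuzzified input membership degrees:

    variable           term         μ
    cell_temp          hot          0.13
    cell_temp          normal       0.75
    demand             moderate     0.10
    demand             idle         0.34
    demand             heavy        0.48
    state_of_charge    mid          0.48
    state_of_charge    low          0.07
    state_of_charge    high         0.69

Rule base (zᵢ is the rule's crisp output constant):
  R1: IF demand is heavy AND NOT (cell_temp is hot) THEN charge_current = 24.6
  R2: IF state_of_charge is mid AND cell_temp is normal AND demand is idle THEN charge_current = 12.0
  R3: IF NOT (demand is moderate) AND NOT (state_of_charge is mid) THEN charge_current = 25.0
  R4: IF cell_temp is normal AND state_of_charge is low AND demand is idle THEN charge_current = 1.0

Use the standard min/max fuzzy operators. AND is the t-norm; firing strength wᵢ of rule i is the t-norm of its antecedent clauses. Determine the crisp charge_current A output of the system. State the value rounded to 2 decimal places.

R1 (z=24.6): heavy=0.48, ¬hot=1−0.13=0.87; AND[min(a, b)] → w = 0.48
R2 (z=12.0): mid=0.48, normal=0.75, idle=0.34; AND[min(a, b)] → w = 0.34
R3 (z=25.0): ¬moderate=1−0.10=0.90, ¬mid=1−0.48=0.52; AND[min(a, b)] → w = 0.52
R4 (z=1.0): normal=0.75, low=0.07, idle=0.34; AND[min(a, b)] → w = 0.07
Weighted average = (0.48·24.6 + 0.34·12.0 + 0.52·25.0 + 0.07·1.0) / (0.48 + 0.34 + 0.52 + 0.07)
  = 28.9580 / 1.4100 = 20.54

20.54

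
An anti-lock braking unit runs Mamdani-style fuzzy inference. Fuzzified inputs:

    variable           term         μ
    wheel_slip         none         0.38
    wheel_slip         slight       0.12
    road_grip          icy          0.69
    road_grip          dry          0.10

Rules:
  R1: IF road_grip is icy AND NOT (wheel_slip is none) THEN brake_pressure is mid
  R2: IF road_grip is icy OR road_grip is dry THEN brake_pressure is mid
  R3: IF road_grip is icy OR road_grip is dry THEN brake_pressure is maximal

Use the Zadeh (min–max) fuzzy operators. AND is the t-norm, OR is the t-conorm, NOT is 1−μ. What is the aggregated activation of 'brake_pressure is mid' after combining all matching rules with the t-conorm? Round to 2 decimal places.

R1: icy=0.69, ¬none=1−0.38=0.62; AND[min(a, b)] → w = 0.62
R2: icy=0.69, dry=0.10; OR[max(a, b)] → w = 0.69
R3: icy=0.69, dry=0.10; OR[max(a, b)] → w = 0.69
Rules with consequent 'mid': {R1, R2} → strengths 0.62, 0.69
Aggregate via t-conorm [max(a, b)]: 0.69

0.69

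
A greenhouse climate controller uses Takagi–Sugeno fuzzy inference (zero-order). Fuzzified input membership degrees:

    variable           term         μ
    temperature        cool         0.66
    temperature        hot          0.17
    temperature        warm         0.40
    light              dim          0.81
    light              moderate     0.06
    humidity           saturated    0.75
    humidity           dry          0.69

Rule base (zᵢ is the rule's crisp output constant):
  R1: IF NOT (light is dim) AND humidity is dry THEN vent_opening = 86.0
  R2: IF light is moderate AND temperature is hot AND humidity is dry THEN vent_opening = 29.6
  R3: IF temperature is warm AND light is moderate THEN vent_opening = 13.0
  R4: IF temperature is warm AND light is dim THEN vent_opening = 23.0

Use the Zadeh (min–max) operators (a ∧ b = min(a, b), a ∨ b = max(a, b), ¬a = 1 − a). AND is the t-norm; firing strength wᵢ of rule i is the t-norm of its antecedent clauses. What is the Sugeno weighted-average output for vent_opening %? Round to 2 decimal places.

R1 (z=86.0): ¬dim=1−0.81=0.19, dry=0.69; AND[min(a, b)] → w = 0.19
R2 (z=29.6): moderate=0.06, hot=0.17, dry=0.69; AND[min(a, b)] → w = 0.06
R3 (z=13.0): warm=0.40, moderate=0.06; AND[min(a, b)] → w = 0.06
R4 (z=23.0): warm=0.40, dim=0.81; AND[min(a, b)] → w = 0.40
Weighted average = (0.19·86.0 + 0.06·29.6 + 0.06·13.0 + 0.40·23.0) / (0.19 + 0.06 + 0.06 + 0.40)
  = 28.0960 / 0.7100 = 39.57

39.57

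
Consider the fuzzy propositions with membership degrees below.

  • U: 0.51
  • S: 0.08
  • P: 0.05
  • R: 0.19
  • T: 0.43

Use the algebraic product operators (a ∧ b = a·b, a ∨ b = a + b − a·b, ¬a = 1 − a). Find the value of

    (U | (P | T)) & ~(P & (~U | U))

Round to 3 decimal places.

P | T = a + b − a·b on (0.0500, 0.4300) = 0.4585
U | (P | T) = a + b − a·b on (0.5100, 0.4585) = 0.7347
~U = 1 − 0.5100 = 0.4900
~U | U = a + b − a·b on (0.4900, 0.5100) = 0.7501
P & (~U | U) = a·b on (0.0500, 0.7501) = 0.0375
~(P & (~U | U)) = 1 − 0.0375 = 0.9625
(U | (P | T)) & ~(P & (~U | U)) = a·b on (0.7347, 0.9625) = 0.7071

0.707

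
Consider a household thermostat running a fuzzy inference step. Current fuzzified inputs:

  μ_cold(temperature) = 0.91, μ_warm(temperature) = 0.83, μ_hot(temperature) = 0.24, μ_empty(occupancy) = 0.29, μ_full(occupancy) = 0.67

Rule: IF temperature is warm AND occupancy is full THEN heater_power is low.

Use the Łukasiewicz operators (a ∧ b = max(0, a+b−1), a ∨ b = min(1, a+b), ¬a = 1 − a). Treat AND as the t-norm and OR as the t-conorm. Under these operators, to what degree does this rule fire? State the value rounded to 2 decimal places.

firing strength: warm=0.83, full=0.67; AND[max(0, a+b−1)] → w = 0.50

0.50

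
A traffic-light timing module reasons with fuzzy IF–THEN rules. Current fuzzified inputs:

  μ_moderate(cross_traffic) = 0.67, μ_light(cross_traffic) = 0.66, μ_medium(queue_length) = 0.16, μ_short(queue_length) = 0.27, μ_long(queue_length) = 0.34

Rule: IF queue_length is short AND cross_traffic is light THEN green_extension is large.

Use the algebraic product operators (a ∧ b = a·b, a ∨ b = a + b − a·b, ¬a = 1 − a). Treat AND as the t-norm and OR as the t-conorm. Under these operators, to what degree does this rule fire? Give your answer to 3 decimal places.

firing strength: short=0.27, light=0.66; AND[a·b] → w = 0.1782

0.178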